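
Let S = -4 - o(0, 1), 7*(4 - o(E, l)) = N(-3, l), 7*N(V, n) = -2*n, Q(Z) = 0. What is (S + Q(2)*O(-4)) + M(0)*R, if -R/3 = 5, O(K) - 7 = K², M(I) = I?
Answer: -394/49 ≈ -8.0408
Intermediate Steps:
N(V, n) = -2*n/7 (N(V, n) = (-2*n)/7 = -2*n/7)
O(K) = 7 + K²
R = -15 (R = -3*5 = -15)
o(E, l) = 4 + 2*l/49 (o(E, l) = 4 - (-2)*l/49 = 4 + 2*l/49)
S = -394/49 (S = -4 - (4 + (2/49)*1) = -4 - (4 + 2/49) = -4 - 1*198/49 = -4 - 198/49 = -394/49 ≈ -8.0408)
(S + Q(2)*O(-4)) + M(0)*R = (-394/49 + 0*(7 + (-4)²)) + 0*(-15) = (-394/49 + 0*(7 + 16)) + 0 = (-394/49 + 0*23) + 0 = (-394/49 + 0) + 0 = -394/49 + 0 = -394/49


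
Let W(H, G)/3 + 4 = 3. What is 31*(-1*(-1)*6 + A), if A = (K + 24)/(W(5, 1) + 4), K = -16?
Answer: 434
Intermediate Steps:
W(H, G) = -3 (W(H, G) = -12 + 3*3 = -12 + 9 = -3)
A = 8 (A = (-16 + 24)/(-3 + 4) = 8/1 = 8*1 = 8)
31*(-1*(-1)*6 + A) = 31*(-1*(-1)*6 + 8) = 31*(1*6 + 8) = 31*(6 + 8) = 31*14 = 434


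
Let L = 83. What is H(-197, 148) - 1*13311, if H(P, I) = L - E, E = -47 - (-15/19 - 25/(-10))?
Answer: -500813/38 ≈ -13179.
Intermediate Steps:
E = -1851/38 (E = -47 - (-15*1/19 - 25*(-⅒)) = -47 - (-15/19 + 5/2) = -47 - 1*65/38 = -47 - 65/38 = -1851/38 ≈ -48.711)
H(P, I) = 5005/38 (H(P, I) = 83 - 1*(-1851/38) = 83 + 1851/38 = 5005/38)
H(-197, 148) - 1*13311 = 5005/38 - 1*13311 = 5005/38 - 13311 = -500813/38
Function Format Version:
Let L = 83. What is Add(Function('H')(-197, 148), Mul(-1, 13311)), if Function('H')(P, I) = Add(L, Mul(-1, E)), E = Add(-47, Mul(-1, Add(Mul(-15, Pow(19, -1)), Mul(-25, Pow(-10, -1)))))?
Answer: Rational(-500813, 38) ≈ -13179.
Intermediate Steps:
E = Rational(-1851, 38) (E = Add(-47, Mul(-1, Add(Mul(-15, Rational(1, 19)), Mul(-25, Rational(-1, 10))))) = Add(-47, Mul(-1, Add(Rational(-15, 19), Rational(5, 2)))) = Add(-47, Mul(-1, Rational(65, 38))) = Add(-47, Rational(-65, 38)) = Rational(-1851, 38) ≈ -48.711)
Function('H')(P, I) = Rational(5005, 38) (Function('H')(P, I) = Add(83, Mul(-1, Rational(-1851, 38))) = Add(83, Rational(1851, 38)) = Rational(5005, 38))
Add(Function('H')(-197, 148), Mul(-1, 13311)) = Add(Rational(5005, 38), Mul(-1, 13311)) = Add(Rational(5005, 38), -13311) = Rational(-500813, 38)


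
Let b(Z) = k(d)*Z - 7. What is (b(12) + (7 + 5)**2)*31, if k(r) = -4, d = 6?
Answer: 2759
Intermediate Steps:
b(Z) = -7 - 4*Z (b(Z) = -4*Z - 7 = -7 - 4*Z)
(b(12) + (7 + 5)**2)*31 = ((-7 - 4*12) + (7 + 5)**2)*31 = ((-7 - 48) + 12**2)*31 = (-55 + 144)*31 = 89*31 = 2759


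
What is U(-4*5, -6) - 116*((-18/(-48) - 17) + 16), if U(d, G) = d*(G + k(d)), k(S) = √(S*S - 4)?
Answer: 385/2 - 120*√11 ≈ -205.49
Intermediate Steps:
k(S) = √(-4 + S²) (k(S) = √(S² - 4) = √(-4 + S²))
U(d, G) = d*(G + √(-4 + d²))
U(-4*5, -6) - 116*((-18/(-48) - 17) + 16) = (-4*5)*(-6 + √(-4 + (-4*5)²)) - 116*((-18/(-48) - 17) + 16) = -20*(-6 + √(-4 + (-20)²)) - 116*((-18*(-1/48) - 17) + 16) = -20*(-6 + √(-4 + 400)) - 116*((3/8 - 17) + 16) = -20*(-6 + √396) - 116*(-133/8 + 16) = -20*(-6 + 6*√11) - 116*(-5/8) = (120 - 120*√11) + 145/2 = 385/2 - 120*√11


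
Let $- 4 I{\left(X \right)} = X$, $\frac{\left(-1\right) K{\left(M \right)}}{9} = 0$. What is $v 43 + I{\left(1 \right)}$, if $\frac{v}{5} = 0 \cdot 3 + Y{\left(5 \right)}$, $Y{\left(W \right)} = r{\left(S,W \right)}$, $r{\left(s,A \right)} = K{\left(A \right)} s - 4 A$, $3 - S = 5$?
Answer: $- \frac{17201}{4} \approx -4300.3$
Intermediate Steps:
$S = -2$ ($S = 3 - 5 = -2$)
$K{\left(M \right)} = 0$ ($K{\left(M \right)} = \left(-9\right) 0 = 0$)
$r{\left(s,A \right)} = - 4 A$ ($r{\left(s,A \right)} = 0 s - 4 A = 0 - 4 A = - 4 A$)
$Y{\left(W \right)} = - 4 W$
$I{\left(X \right)} = - \frac{X}{4}$
$v = -100$ ($v = 5 \left(0 \cdot 3 - 20\right) = 5 \left(0 - 20\right) = 5 \left(-20\right) = -100$)
$v 43 + I{\left(1 \right)} = \left(-100\right) 43 - \frac{1}{4} = -4300 - \frac{1}{4} = - \frac{17201}{4}$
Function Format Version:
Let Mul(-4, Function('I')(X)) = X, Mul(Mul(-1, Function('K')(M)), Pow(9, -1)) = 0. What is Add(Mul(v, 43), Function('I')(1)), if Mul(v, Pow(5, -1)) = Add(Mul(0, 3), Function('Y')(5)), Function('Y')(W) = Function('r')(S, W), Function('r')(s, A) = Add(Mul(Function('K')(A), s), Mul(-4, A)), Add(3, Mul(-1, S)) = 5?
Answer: Rational(-17201, 4) ≈ -4300.3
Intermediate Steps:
S = -2 (S = Add(3, Mul(-1, 5)) = Add(3, -5) = -2)
Function('K')(M) = 0 (Function('K')(M) = Mul(-9, 0) = 0)
Function('r')(s, A) = Mul(-4, A) (Function('r')(s, A) = Add(Mul(0, s), Mul(-4, A)) = Add(0, Mul(-4, A)) = Mul(-4, A))
Function('Y')(W) = Mul(-4, W)
Function('I')(X) = Mul(Rational(-1, 4), X)
v = -100 (v = Mul(5, Add(Mul(0, 3), Mul(-4, 5))) = Mul(5, Add(0, -20)) = Mul(5, -20) = -100)
Add(Mul(v, 43), Function('I')(1)) = Add(Mul(-100, 43), Mul(Rational(-1, 4), 1)) = Add(-4300, Rational(-1, 4)) = Rational(-17201, 4)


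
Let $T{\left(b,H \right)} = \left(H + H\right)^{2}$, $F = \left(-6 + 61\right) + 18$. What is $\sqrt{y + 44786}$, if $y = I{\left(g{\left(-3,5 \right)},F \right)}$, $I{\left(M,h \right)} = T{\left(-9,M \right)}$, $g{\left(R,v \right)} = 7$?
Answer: $21 \sqrt{102} \approx 212.09$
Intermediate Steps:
$F = 73$ ($F = 55 + 18 = 73$)
$T{\left(b,H \right)} = 4 H^{2}$ ($T{\left(b,H \right)} = \left(2 H\right)^{2} = 4 H^{2}$)
$I{\left(M,h \right)} = 4 M^{2}$
$y = 196$ ($y = 4 \cdot 7^{2} = 4 \cdot 49 = 196$)
$\sqrt{y + 44786} = \sqrt{196 + 44786} = \sqrt{44982} = 21 \sqrt{102}$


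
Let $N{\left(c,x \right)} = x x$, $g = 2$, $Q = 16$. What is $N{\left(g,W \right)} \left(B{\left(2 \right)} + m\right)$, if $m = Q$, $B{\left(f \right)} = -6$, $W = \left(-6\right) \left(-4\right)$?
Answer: $5760$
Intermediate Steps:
$W = 24$
$m = 16$
$N{\left(c,x \right)} = x^{2}$
$N{\left(g,W \right)} \left(B{\left(2 \right)} + m\right) = 24^{2} \left(-6 + 16\right) = 576 \cdot 10 = 5760$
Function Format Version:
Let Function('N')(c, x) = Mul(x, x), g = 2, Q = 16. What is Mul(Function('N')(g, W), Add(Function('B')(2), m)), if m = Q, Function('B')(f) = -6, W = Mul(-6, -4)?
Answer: 5760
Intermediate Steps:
W = 24
m = 16
Function('N')(c, x) = Pow(x, 2)
Mul(Function('N')(g, W), Add(Function('B')(2), m)) = Mul(Pow(24, 2), Add(-6, 16)) = Mul(576, 10) = 5760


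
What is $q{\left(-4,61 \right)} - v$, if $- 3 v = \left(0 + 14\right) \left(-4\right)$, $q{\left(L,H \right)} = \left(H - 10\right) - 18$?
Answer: $\frac{43}{3} \approx 14.333$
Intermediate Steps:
$q{\left(L,H \right)} = -28 + H$ ($q{\left(L,H \right)} = \left(H - 10\right) - 18 = \left(-10 + H\right) - 18 = -28 + H$)
$v = \frac{56}{3}$ ($v = - \frac{\left(0 + 14\right) \left(-4\right)}{3} = - \frac{14 \left(-4\right)}{3} = \left(- \frac{1}{3}\right) \left(-56\right) = \frac{56}{3} \approx 18.667$)
$q{\left(-4,61 \right)} - v = \left(-28 + 61\right) - \frac{56}{3} = 33 - \frac{56}{3} = \frac{43}{3}$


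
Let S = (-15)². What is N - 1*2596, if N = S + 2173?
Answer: -198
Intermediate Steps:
S = 225
N = 2398 (N = 225 + 2173 = 2398)
N - 1*2596 = 2398 - 1*2596 = 2398 - 2596 = -198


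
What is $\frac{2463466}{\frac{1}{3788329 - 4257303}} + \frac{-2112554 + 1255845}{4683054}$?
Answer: $- \frac{5410339328970838445}{4683054} \approx -1.1553 \cdot 10^{12}$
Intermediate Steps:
$\frac{2463466}{\frac{1}{3788329 - 4257303}} + \frac{-2112554 + 1255845}{4683054} = \frac{2463466}{\frac{1}{-468974}} - \frac{856709}{4683054} = \frac{2463466}{- \frac{1}{468974}} - \frac{856709}{4683054} = 2463466 \left(-468974\right) - \frac{856709}{4683054} = -1155301503884 - \frac{856709}{4683054} = - \frac{5410339328970838445}{4683054}$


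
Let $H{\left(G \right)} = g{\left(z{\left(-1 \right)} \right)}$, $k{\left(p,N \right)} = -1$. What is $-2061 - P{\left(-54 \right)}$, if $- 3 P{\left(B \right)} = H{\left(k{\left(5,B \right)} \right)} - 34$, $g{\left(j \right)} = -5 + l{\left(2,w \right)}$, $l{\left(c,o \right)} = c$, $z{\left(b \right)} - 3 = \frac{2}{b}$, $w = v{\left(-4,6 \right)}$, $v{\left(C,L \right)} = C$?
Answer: $- \frac{6220}{3} \approx -2073.3$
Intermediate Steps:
$w = -4$
$z{\left(b \right)} = 3 + \frac{2}{b}$
$g{\left(j \right)} = -3$ ($g{\left(j \right)} = -5 + 2 = -3$)
$H{\left(G \right)} = -3$
$P{\left(B \right)} = \frac{37}{3}$ ($P{\left(B \right)} = - \frac{-3 - 34}{3} = \left(- \frac{1}{3}\right) \left(-37\right) = \frac{37}{3}$)
$-2061 - P{\left(-54 \right)} = -2061 - \frac{37}{3} = - \frac{6220}{3}$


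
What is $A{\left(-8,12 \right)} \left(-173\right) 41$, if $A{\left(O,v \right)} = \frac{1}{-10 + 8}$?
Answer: $\frac{7093}{2} \approx 3546.5$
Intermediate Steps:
$A{\left(O,v \right)} = - \frac{1}{2}$ ($A{\left(O,v \right)} = \frac{1}{-2} = - \frac{1}{2}$)
$A{\left(-8,12 \right)} \left(-173\right) 41 = \left(- \frac{1}{2}\right) \left(-173\right) 41 = \frac{173}{2} \cdot 41 = \frac{7093}{2}$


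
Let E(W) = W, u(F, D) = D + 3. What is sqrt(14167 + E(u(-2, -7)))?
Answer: sqrt(14163) ≈ 119.01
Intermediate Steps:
u(F, D) = 3 + D
sqrt(14167 + E(u(-2, -7))) = sqrt(14167 + (3 - 7)) = sqrt(14167 - 4) = sqrt(14163)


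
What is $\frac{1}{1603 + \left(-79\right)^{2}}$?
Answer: $\frac{1}{7844} \approx 0.00012749$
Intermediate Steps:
$\frac{1}{1603 + \left(-79\right)^{2}} = \frac{1}{1603 + 6241} = \frac{1}{7844}$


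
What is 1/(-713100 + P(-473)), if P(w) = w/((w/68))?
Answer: -1/713032 ≈ -1.4025e-6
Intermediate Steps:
P(w) = 68 (P(w) = w/((w*(1/68))) = w/((w/68)) = w*(68/w) = 68)
1/(-713100 + P(-473)) = 1/(-713100 + 68) = 1/(-713032) = -1/713032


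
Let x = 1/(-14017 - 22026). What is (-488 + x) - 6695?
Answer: -258896870/36043 ≈ -7183.0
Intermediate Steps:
x = -1/36043 (x = 1/(-36043) = -1/36043 ≈ -2.7745e-5)
(-488 + x) - 6695 = (-488 - 1/36043) - 6695 = -17588985/36043 - 6695 = -258896870/36043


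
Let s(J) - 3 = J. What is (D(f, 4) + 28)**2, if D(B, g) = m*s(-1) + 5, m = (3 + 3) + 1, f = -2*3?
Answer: 2209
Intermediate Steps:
f = -6
s(J) = 3 + J
m = 7 (m = 6 + 1 = 7)
D(B, g) = 19 (D(B, g) = 7*(3 - 1) + 5 = 7*2 + 5 = 14 + 5 = 19)
(D(f, 4) + 28)**2 = (19 + 28)**2 = 47**2 = 2209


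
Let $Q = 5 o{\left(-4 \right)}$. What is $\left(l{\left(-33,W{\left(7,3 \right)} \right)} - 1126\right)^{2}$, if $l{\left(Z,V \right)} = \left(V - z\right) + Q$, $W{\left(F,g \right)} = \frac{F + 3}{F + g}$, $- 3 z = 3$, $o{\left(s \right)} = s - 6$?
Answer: $1378276$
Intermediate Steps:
$o{\left(s \right)} = -6 + s$ ($o{\left(s \right)} = s - 6 = -6 + s$)
$z = -1$ ($z = \left(- \frac{1}{3}\right) 3 = -1$)
$Q = -50$ ($Q = 5 \left(-6 - 4\right) = 5 \left(-10\right) = -50$)
$W{\left(F,g \right)} = \frac{3 + F}{F + g}$
$l{\left(Z,V \right)} = -49 + V$ ($l{\left(Z,V \right)} = \left(V - -1\right) - 50 = \left(V + 1\right) - 50 = \left(1 + V\right) - 50 = -49 + V$)
$\left(l{\left(-33,W{\left(7,3 \right)} \right)} - 1126\right)^{2} = \left(\left(-49 + \frac{3 + 7}{7 + 3}\right) - 1126\right)^{2} = \left(\left(-49 + \frac{1}{10} \cdot 10\right) - 1126\right)^{2} = \left(\left(-49 + 1\right) - 1126\right)^{2} = \left(-48 - 1126\right)^{2} = \left(-1174\right)^{2} = 1378276$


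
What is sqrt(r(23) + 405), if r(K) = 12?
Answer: sqrt(417) ≈ 20.421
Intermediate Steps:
sqrt(r(23) + 405) = sqrt(12 + 405) = sqrt(417)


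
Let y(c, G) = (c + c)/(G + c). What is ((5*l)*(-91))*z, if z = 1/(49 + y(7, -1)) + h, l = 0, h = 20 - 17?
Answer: 0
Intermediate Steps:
h = 3
y(c, G) = 2*c/(G + c) (y(c, G) = (2*c)/(G + c) = 2*c/(G + c))
z = 465/154 (z = 1/(49 + 2*7/(-1 + 7)) + 3 = 1/(49 + 2*7/6) + 3 = 1/(49 + 2*7*(1/6)) + 3 = 1/(49 + 7/3) + 3 = 1/(154/3) + 3 = 3/154 + 3 = 465/154 ≈ 3.0195)
((5*l)*(-91))*z = ((5*0)*(-91))*(465/154) = (0*(-91))*(465/154) = 0*(465/154) = 0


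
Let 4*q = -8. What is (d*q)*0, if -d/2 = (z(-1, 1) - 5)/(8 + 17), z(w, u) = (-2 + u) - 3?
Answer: 0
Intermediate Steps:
z(w, u) = -5 + u
d = 18/25 (d = -2*((-5 + 1) - 5)/(8 + 17) = -2*(-4 - 5)/25 = -(-18)/25 = -2*(-9/25) = 18/25 ≈ 0.72000)
q = -2 (q = (1/4)*(-8) = -2)
(d*q)*0 = ((18/25)*(-2))*0 = -36/25*0 = 0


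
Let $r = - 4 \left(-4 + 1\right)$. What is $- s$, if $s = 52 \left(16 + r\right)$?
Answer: $-1456$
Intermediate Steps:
$r = 12$ ($r = \left(-4\right) \left(-3\right) = 12$)
$s = 1456$ ($s = 52 \left(16 + 12\right) = 52 \cdot 28 = 1456$)
$- s = \left(-1\right) 1456 = -1456$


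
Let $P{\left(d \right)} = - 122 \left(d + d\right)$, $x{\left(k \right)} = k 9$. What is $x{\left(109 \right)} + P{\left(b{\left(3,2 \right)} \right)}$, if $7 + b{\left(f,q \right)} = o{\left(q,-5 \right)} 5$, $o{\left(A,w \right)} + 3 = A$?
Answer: $3909$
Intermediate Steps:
$o{\left(A,w \right)} = -3 + A$
$x{\left(k \right)} = 9 k$
$b{\left(f,q \right)} = -22 + 5 q$ ($b{\left(f,q \right)} = -7 + \left(-3 + q\right) 5 = -7 + \left(-15 + 5 q\right) = -22 + 5 q$)
$P{\left(d \right)} = - 244 d$ ($P{\left(d \right)} = - 122 \cdot 2 d = - 244 d$)
$x{\left(109 \right)} + P{\left(b{\left(3,2 \right)} \right)} = 9 \cdot 109 - 244 \left(-22 + 5 \cdot 2\right) = 981 - 244 \left(-22 + 10\right) = 981 - -2928 = 981 + 2928 = 3909$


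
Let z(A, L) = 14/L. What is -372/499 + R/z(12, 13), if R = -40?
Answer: -132344/3493 ≈ -37.888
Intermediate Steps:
-372/499 + R/z(12, 13) = -372/499 - 40/(14/13) = -372*1/499 - 40/(14*(1/13)) = -372/499 - 40/14/13 = -372/499 - 40*13/14 = -372/499 - 260/7 = -132344/3493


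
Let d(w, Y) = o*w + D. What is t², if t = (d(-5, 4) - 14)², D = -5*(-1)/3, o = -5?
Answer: 2085136/81 ≈ 25742.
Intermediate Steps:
D = 5/3 (D = 5*(⅓) = 5/3 ≈ 1.6667)
d(w, Y) = 5/3 - 5*w (d(w, Y) = -5*w + 5/3 = 5/3 - 5*w)
t = 1444/9 (t = ((5/3 - 5*(-5)) - 14)² = ((5/3 + 25) - 14)² = (80/3 - 14)² = (38/3)² = 1444/9 ≈ 160.44)
t² = (1444/9)² = 2085136/81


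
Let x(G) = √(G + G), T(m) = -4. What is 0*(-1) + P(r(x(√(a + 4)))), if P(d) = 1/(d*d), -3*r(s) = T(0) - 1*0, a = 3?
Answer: 9/16 ≈ 0.56250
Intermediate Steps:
x(G) = √2*√G (x(G) = √(2*G) = √2*√G)
r(s) = 4/3 (r(s) = -(-4 - 1*0)/3 = -(-4 + 0)/3 = -⅓*(-4) = 4/3)
P(d) = d⁻² (P(d) = 1/(d²) = d⁻²)
0*(-1) + P(r(x(√(a + 4)))) = 0*(-1) + (4/3)⁻² = 0 + 9/16 = 9/16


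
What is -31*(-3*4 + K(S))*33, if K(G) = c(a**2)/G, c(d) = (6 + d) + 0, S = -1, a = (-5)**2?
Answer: 657789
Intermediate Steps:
a = 25
c(d) = 6 + d
K(G) = 631/G (K(G) = (6 + 25**2)/G = (6 + 625)/G = 631/G)
-31*(-3*4 + K(S))*33 = -31*(-3*4 + 631/(-1))*33 = -31*(-12 + 631*(-1))*33 = -31*(-12 - 631)*33 = -31*(-643)*33 = 19933*33 = 657789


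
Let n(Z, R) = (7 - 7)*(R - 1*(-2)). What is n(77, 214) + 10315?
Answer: 10315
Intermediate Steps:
n(Z, R) = 0 (n(Z, R) = 0*(R + 2) = 0*(2 + R) = 0)
n(77, 214) + 10315 = 0 + 10315 = 10315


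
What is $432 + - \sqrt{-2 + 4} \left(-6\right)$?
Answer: $432 + 6 \sqrt{2} \approx 440.49$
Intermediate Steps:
$432 + - \sqrt{-2 + 4} \left(-6\right) = 432 + - \sqrt{2} \left(-6\right) = 432 + 6 \sqrt{2}$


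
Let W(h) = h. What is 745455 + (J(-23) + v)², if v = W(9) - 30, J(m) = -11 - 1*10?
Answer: 747219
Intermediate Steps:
J(m) = -21 (J(m) = -11 - 10 = -21)
v = -21 (v = 9 - 30 = -21)
745455 + (J(-23) + v)² = 745455 + (-21 - 21)² = 745455 + (-42)² = 745455 + 1764 = 747219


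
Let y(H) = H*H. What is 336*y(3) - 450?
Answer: 2574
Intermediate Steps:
y(H) = H²
336*y(3) - 450 = 336*3² - 450 = 336*9 - 450 = 3024 - 450 = 2574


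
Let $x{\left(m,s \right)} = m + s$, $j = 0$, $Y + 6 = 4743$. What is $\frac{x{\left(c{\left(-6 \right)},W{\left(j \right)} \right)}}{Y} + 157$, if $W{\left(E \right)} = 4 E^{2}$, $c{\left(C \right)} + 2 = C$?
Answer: $\frac{743701}{4737} \approx 157.0$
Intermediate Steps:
$Y = 4737$ ($Y = -6 + 4743 = 4737$)
$c{\left(C \right)} = -2 + C$
$\frac{x{\left(c{\left(-6 \right)},W{\left(j \right)} \right)}}{Y} + 157 = \frac{\left(-2 - 6\right) + 4 \cdot 0^{2}}{4737} + 157 = \left(-8 + 4 \cdot 0\right) \frac{1}{4737} + 157 = \left(-8 + 0\right) \frac{1}{4737} + 157 = \left(-8\right) \frac{1}{4737} + 157 = - \frac{8}{4737} + 157 = \frac{743701}{4737}$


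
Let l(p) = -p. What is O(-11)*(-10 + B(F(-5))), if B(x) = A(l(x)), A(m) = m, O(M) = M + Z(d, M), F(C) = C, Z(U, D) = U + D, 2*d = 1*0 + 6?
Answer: 95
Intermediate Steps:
d = 3 (d = (1*0 + 6)/2 = (0 + 6)/2 = (½)*6 = 3)
Z(U, D) = D + U
O(M) = 3 + 2*M (O(M) = M + (M + 3) = M + (3 + M) = 3 + 2*M)
B(x) = -x
O(-11)*(-10 + B(F(-5))) = (3 + 2*(-11))*(-10 - 1*(-5)) = (3 - 22)*(-10 + 5) = -19*(-5) = 95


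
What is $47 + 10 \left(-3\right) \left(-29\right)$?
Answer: $917$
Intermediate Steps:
$47 + 10 \left(-3\right) \left(-29\right) = 47 - -870 = 47 + 870 = 917$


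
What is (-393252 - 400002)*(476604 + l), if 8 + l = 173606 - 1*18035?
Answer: -501469001418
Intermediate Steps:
l = 155563 (l = -8 + (173606 - 1*18035) = -8 + (173606 - 18035) = -8 + 155571 = 155563)
(-393252 - 400002)*(476604 + l) = (-393252 - 400002)*(476604 + 155563) = -793254*632167 = -501469001418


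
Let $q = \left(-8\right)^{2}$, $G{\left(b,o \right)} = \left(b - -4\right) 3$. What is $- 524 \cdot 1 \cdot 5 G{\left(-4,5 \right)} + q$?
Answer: $64$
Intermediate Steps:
$G{\left(b,o \right)} = 12 + 3 b$ ($G{\left(b,o \right)} = \left(b + 4\right) 3 = \left(4 + b\right) 3 = 12 + 3 b$)
$q = 64$
$- 524 \cdot 1 \cdot 5 G{\left(-4,5 \right)} + q = - 524 \cdot 1 \cdot 5 \left(12 + 3 \left(-4\right)\right) + 64 = - 524 \cdot 5 \left(12 - 12\right) + 64 = - 524 \cdot 5 \cdot 0 + 64 = \left(-524\right) 0 + 64 = 0 + 64 = 64$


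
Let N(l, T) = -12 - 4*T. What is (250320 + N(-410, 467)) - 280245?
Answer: -31805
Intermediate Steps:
(250320 + N(-410, 467)) - 280245 = (250320 + (-12 - 4*467)) - 280245 = (250320 + (-12 - 1868)) - 280245 = (250320 - 1880) - 280245 = 248440 - 280245 = -31805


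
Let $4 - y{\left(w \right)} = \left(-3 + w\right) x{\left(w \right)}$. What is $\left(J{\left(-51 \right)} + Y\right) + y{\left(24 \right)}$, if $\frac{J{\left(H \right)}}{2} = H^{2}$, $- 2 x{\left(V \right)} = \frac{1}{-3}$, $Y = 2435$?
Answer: $\frac{15275}{2} \approx 7637.5$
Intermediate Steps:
$x{\left(V \right)} = \frac{1}{6}$ ($x{\left(V \right)} = - \frac{1}{2 \left(-3\right)} = \left(- \frac{1}{2}\right) \left(- \frac{1}{3}\right) = \frac{1}{6}$)
$J{\left(H \right)} = 2 H^{2}$
$y{\left(w \right)} = \frac{9}{2} - \frac{w}{6}$ ($y{\left(w \right)} = 4 - \left(-3 + w\right) \frac{1}{6} = 4 - \left(- \frac{1}{2} + \frac{w}{6}\right) = \frac{9}{2} - \frac{w}{6}$)
$\left(J{\left(-51 \right)} + Y\right) + y{\left(24 \right)} = \left(2 \left(-51\right)^{2} + 2435\right) + \left(\frac{9}{2} - 4\right) = \left(2 \cdot 2601 + 2435\right) + \left(\frac{9}{2} - 4\right) = \left(5202 + 2435\right) + \frac{1}{2} = 7637 + \frac{1}{2} = \frac{15275}{2}$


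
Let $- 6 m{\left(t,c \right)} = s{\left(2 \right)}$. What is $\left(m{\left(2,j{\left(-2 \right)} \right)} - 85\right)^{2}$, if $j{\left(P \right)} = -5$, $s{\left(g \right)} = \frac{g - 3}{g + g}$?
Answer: $\frac{4157521}{576} \approx 7217.9$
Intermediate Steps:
$s{\left(g \right)} = \frac{-3 + g}{2 g}$
$m{\left(t,c \right)} = \frac{1}{24}$ ($m{\left(t,c \right)} = - \frac{\frac{1}{2} \cdot \frac{1}{2} \left(-3 + 2\right)}{6} = - \frac{\frac{1}{2} \cdot \frac{1}{2} \left(-1\right)}{6} = \left(- \frac{1}{6}\right) \left(- \frac{1}{4}\right) = \frac{1}{24}$)
$\left(m{\left(2,j{\left(-2 \right)} \right)} - 85\right)^{2} = \left(\frac{1}{24} - 85\right)^{2} = \left(- \frac{2039}{24}\right)^{2} = \frac{4157521}{576}$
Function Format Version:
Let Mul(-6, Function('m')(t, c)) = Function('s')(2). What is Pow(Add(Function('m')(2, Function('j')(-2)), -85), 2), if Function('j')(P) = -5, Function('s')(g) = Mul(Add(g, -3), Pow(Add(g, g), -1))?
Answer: Rational(4157521, 576) ≈ 7217.9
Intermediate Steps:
Function('s')(g) = Mul(Rational(1, 2), Pow(g, -1), Add(-3, g)) (Function('s')(g) = Mul(Add(-3, g), Pow(Mul(2, g), -1)) = Mul(Add(-3, g), Mul(Rational(1, 2), Pow(g, -1))) = Mul(Rational(1, 2), Pow(g, -1), Add(-3, g)))
Function('m')(t, c) = Rational(1, 24) (Function('m')(t, c) = Mul(Rational(-1, 6), Mul(Rational(1, 2), Pow(2, -1), Add(-3, 2))) = Mul(Rational(-1, 6), Mul(Rational(1, 2), Rational(1, 2), -1)) = Mul(Rational(-1, 6), Rational(-1, 4)) = Rational(1, 24))
Pow(Add(Function('m')(2, Function('j')(-2)), -85), 2) = Pow(Add(Rational(1, 24), -85), 2) = Pow(Rational(-2039, 24), 2) = Rational(4157521, 576)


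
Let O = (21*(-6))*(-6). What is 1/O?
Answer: 1/756 ≈ 0.0013228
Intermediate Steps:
O = 756 (O = -126*(-6) = 756)
1/O = 1/756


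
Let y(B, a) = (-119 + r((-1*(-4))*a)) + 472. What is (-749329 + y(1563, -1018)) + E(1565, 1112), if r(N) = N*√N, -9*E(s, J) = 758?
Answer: -6741542/9 - 8144*I*√1018 ≈ -7.4906e+5 - 2.5984e+5*I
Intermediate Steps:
E(s, J) = -758/9 (E(s, J) = -⅑*758 = -758/9)
r(N) = N^(3/2)
y(B, a) = 353 + 8*a^(3/2) (y(B, a) = (-119 + ((-1*(-4))*a)^(3/2)) + 472 = (-119 + (4*a)^(3/2)) + 472 = (-119 + 8*a^(3/2)) + 472 = 353 + 8*a^(3/2))
(-749329 + y(1563, -1018)) + E(1565, 1112) = (-749329 + (353 + 8*(-1018)^(3/2))) - 758/9 = (-749329 + (353 + 8*(-1018*I*√1018))) - 758/9 = (-749329 + (353 - 8144*I*√1018)) - 758/9 = (-748976 - 8144*I*√1018) - 758/9 = -6741542/9 - 8144*I*√1018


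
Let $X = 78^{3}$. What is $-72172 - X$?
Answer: $-546724$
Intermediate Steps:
$X = 474552$
$-72172 - X = -72172 - 474552 = -546724$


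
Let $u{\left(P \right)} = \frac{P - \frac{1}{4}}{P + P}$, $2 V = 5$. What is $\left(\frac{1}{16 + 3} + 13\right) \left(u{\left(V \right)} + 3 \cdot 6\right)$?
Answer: $\frac{22878}{95} \approx 240.82$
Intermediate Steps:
$V = \frac{5}{2}$ ($V = \frac{1}{2} \cdot 5 = \frac{5}{2} \approx 2.5$)
$u{\left(P \right)} = \frac{- \frac{1}{4} + P}{2 P}$ ($u{\left(P \right)} = \frac{P - \frac{1}{4}}{2 P} = \left(P - \frac{1}{4}\right) \frac{1}{2 P} = \left(- \frac{1}{4} + P\right) \frac{1}{2 P} = \frac{- \frac{1}{4} + P}{2 P}$)
$\left(\frac{1}{16 + 3} + 13\right) \left(u{\left(V \right)} + 3 \cdot 6\right) = \left(\frac{1}{16 + 3} + 13\right) \left(\frac{-1 + 4 \cdot \frac{5}{2}}{8 \cdot \frac{5}{2}} + 3 \cdot 6\right) = \left(\frac{1}{19} + 13\right) \left(\frac{1}{8} \cdot \frac{2}{5} \left(-1 + 10\right) + 18\right) = \left(\frac{1}{19} + 13\right) \left(\frac{1}{8} \cdot \frac{2}{5} \cdot 9 + 18\right) = \frac{248 \left(\frac{9}{20} + 18\right)}{19} = \frac{248}{19} \cdot \frac{369}{20} = \frac{22878}{95}$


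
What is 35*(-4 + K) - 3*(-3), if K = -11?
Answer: -516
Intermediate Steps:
35*(-4 + K) - 3*(-3) = 35*(-4 - 11) - 3*(-3) = 35*(-15) + 9 = -525 + 9 = -516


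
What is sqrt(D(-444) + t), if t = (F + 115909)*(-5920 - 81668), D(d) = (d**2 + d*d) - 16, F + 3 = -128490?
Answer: 4*sqrt(68912603) ≈ 33205.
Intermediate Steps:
F = -128493 (F = -3 - 128490 = -128493)
D(d) = -16 + 2*d**2 (D(d) = (d**2 + d**2) - 16 = 2*d**2 - 16 = -16 + 2*d**2)
t = 1102207392 (t = (-128493 + 115909)*(-5920 - 81668) = -12584*(-87588) = 1102207392)
sqrt(D(-444) + t) = sqrt((-16 + 2*(-444)**2) + 1102207392) = sqrt((-16 + 2*197136) + 1102207392) = sqrt((-16 + 394272) + 1102207392) = sqrt(394256 + 1102207392) = sqrt(1102601648) = 4*sqrt(68912603)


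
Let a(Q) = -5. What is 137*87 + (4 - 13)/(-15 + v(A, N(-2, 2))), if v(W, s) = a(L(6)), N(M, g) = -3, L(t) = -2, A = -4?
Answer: 238389/20 ≈ 11919.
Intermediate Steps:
v(W, s) = -5
137*87 + (4 - 13)/(-15 + v(A, N(-2, 2))) = 137*87 + (4 - 13)/(-15 - 5) = 11919 - 9/(-20) = 11919 - 9*(-1/20) = 11919 + 9/20 = 238389/20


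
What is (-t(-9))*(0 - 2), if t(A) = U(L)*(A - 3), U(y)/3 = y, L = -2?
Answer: 144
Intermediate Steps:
U(y) = 3*y
t(A) = 18 - 6*A (t(A) = (3*(-2))*(A - 3) = -6*(-3 + A) = 18 - 6*A)
(-t(-9))*(0 - 2) = (-(18 - 6*(-9)))*(0 - 2) = -(18 + 54)*(-2) = -1*72*(-2) = -72*(-2) = 144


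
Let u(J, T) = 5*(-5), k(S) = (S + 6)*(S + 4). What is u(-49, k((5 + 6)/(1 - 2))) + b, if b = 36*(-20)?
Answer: -745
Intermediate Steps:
k(S) = (4 + S)*(6 + S) (k(S) = (6 + S)*(4 + S) = (4 + S)*(6 + S))
u(J, T) = -25
b = -720
u(-49, k((5 + 6)/(1 - 2))) + b = -25 - 720 = -745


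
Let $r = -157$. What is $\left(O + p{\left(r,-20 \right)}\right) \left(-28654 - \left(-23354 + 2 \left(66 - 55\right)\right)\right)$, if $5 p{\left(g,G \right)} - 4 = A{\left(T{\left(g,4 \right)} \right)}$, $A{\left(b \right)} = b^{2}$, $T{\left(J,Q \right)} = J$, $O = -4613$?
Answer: $- \frac{8451336}{5} \approx -1.6903 \cdot 10^{6}$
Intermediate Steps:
$p{\left(g,G \right)} = \frac{4}{5} + \frac{g^{2}}{5}$
$\left(O + p{\left(r,-20 \right)}\right) \left(-28654 - \left(-23354 + 2 \left(66 - 55\right)\right)\right) = \left(-4613 + \left(\frac{4}{5} + \frac{\left(-157\right)^{2}}{5}\right)\right) \left(-28654 - \left(-23354 + 2 \left(66 - 55\right)\right)\right) = \left(-4613 + \left(\frac{4}{5} + \frac{1}{5} \cdot 24649\right)\right) \left(-28654 + \left(\left(-2\right) 11 + 23354\right)\right) = \left(-4613 + \left(\frac{4}{5} + \frac{24649}{5}\right)\right) \left(-28654 + \left(-22 + 23354\right)\right) = \left(-4613 + \frac{24653}{5}\right) \left(-28654 + 23332\right) = \frac{1588}{5} \left(-5322\right) = - \frac{8451336}{5}$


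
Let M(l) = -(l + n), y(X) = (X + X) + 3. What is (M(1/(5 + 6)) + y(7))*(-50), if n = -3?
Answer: -10950/11 ≈ -995.45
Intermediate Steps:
y(X) = 3 + 2*X (y(X) = 2*X + 3 = 3 + 2*X)
M(l) = 3 - l (M(l) = -(l - 3) = -(-3 + l) = 3 - l)
(M(1/(5 + 6)) + y(7))*(-50) = ((3 - 1/(5 + 6)) + (3 + 2*7))*(-50) = ((3 - 1/11) + (3 + 14))*(-50) = ((3 - 1*1/11) + 17)*(-50) = ((3 - 1/11) + 17)*(-50) = (32/11 + 17)*(-50) = (219/11)*(-50) = -10950/11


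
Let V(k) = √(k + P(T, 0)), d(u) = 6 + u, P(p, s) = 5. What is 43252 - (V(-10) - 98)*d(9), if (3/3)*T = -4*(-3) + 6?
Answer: 44722 - 15*I*√5 ≈ 44722.0 - 33.541*I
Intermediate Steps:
T = 18 (T = -4*(-3) + 6 = 12 + 6 = 18)
V(k) = √(5 + k) (V(k) = √(k + 5) = √(5 + k))
43252 - (V(-10) - 98)*d(9) = 43252 - (√(5 - 10) - 98)*(6 + 9) = 43252 - (√(-5) - 98)*15 = 43252 - (I*√5 - 98)*15 = 43252 - (-98 + I*√5)*15 = 43252 - (-1470 + 15*I*√5) = 43252 + (1470 - 15*I*√5) = 44722 - 15*I*√5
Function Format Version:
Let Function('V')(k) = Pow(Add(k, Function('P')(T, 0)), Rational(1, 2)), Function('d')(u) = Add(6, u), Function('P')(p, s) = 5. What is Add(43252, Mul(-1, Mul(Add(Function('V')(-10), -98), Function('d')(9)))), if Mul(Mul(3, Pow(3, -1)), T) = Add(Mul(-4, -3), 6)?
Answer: Add(44722, Mul(-15, I, Pow(5, Rational(1, 2)))) ≈ Add(44722., Mul(-33.541, I))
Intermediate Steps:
T = 18 (T = Add(Mul(-4, -3), 6) = Add(12, 6) = 18)
Function('V')(k) = Pow(Add(5, k), Rational(1, 2)) (Function('V')(k) = Pow(Add(k, 5), Rational(1, 2)) = Pow(Add(5, k), Rational(1, 2)))
Add(43252, Mul(-1, Mul(Add(Function('V')(-10), -98), Function('d')(9)))) = Add(43252, Mul(-1, Mul(Add(Pow(Add(5, -10), Rational(1, 2)), -98), Add(6, 9)))) = Add(43252, Mul(-1, Mul(Add(Pow(-5, Rational(1, 2)), -98), 15))) = Add(43252, Mul(-1, Mul(Add(Mul(I, Pow(5, Rational(1, 2))), -98), 15))) = Add(43252, Mul(-1, Mul(Add(-98, Mul(I, Pow(5, Rational(1, 2)))), 15))) = Add(43252, Mul(-1, Add(-1470, Mul(15, I, Pow(5, Rational(1, 2)))))) = Add(43252, Add(1470, Mul(-15, I, Pow(5, Rational(1, 2))))) = Add(44722, Mul(-15, I, Pow(5, Rational(1, 2))))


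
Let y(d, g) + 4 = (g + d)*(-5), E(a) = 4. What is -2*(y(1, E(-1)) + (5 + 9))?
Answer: 30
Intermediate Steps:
y(d, g) = -4 - 5*d - 5*g (y(d, g) = -4 + (g + d)*(-5) = -4 + (d + g)*(-5) = -4 + (-5*d - 5*g) = -4 - 5*d - 5*g)
-2*(y(1, E(-1)) + (5 + 9)) = -2*((-4 - 5*1 - 5*4) + (5 + 9)) = -2*((-4 - 5 - 20) + 14) = -2*(-29 + 14) = -2*(-15) = 30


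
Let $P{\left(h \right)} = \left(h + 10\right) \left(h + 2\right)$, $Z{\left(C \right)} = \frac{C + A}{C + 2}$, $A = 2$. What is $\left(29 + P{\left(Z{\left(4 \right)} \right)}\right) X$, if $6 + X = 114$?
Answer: $6696$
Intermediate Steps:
$X = 108$ ($X = -6 + 114 = 108$)
$Z{\left(C \right)} = 1$ ($Z{\left(C \right)} = \frac{C + 2}{C + 2} = \frac{2 + C}{2 + C} = 1$)
$P{\left(h \right)} = \left(2 + h\right) \left(10 + h\right)$ ($P{\left(h \right)} = \left(10 + h\right) \left(2 + h\right) = \left(2 + h\right) \left(10 + h\right)$)
$\left(29 + P{\left(Z{\left(4 \right)} \right)}\right) X = \left(29 + \left(20 + 1^{2} + 12 \cdot 1\right)\right) 108 = \left(29 + \left(20 + 1 + 12\right)\right) 108 = \left(29 + 33\right) 108 = 62 \cdot 108 = 6696$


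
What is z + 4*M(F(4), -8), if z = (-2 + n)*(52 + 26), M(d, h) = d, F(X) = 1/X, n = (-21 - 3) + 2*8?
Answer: -779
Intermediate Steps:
n = -8 (n = -24 + 16 = -8)
z = -780 (z = (-2 - 8)*(52 + 26) = -10*78 = -780)
z + 4*M(F(4), -8) = -780 + 4/4 = -780 + 4*(1/4) = -780 + 1 = -779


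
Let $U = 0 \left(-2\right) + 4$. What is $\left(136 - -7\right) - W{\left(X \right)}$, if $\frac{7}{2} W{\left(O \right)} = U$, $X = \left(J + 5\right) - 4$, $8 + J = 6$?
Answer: $\frac{993}{7} \approx 141.86$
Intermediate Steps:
$J = -2$ ($J = -8 + 6 = -2$)
$X = -1$ ($X = \left(-2 + 5\right) - 4 = 3 - 4 = -1$)
$U = 4$ ($U = 0 + 4 = 4$)
$W{\left(O \right)} = \frac{8}{7}$ ($W{\left(O \right)} = \frac{2}{7} \cdot 4 = \frac{8}{7}$)
$\left(136 - -7\right) - W{\left(X \right)} = \left(136 - -7\right) - \frac{8}{7} = \left(136 + 7\right) - \frac{8}{7} = 143 - \frac{8}{7} = \frac{993}{7}$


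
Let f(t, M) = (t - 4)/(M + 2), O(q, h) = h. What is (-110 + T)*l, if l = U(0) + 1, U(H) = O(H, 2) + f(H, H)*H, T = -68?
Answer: -534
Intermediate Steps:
f(t, M) = (-4 + t)/(2 + M)
U(H) = 2 + H*(-4 + H)/(2 + H) (U(H) = 2 + ((-4 + H)/(2 + H))*H = 2 + H*(-4 + H)/(2 + H))
l = 3 (l = (4 + 0² - 2*0)/(2 + 0) + 1 = (4 + 0 + 0)/2 + 1 = (½)*4 + 1 = 2 + 1 = 3)
(-110 + T)*l = (-110 - 68)*3 = -178*3 = -534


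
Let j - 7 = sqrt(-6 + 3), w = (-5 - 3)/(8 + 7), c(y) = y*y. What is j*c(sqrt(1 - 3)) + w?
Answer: -218/15 - 2*I*sqrt(3) ≈ -14.533 - 3.4641*I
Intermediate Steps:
c(y) = y**2
w = -8/15 ≈ -0.53333
j = 7 + I*sqrt(3) (j = 7 + sqrt(-6 + 3) = 7 + sqrt(-3) = 7 + I*sqrt(3) ≈ 7.0 + 1.732*I)
j*c(sqrt(1 - 3)) + w = (7 + I*sqrt(3))*(sqrt(1 - 3))**2 - 8/15 = (7 + I*sqrt(3))*(sqrt(-2))**2 - 8/15 = (7 + I*sqrt(3))*(I*sqrt(2))**2 - 8/15 = (7 + I*sqrt(3))*(-2) - 8/15 = (-14 - 2*I*sqrt(3)) - 8/15 = -218/15 - 2*I*sqrt(3)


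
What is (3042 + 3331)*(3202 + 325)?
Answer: 22477571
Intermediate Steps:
(3042 + 3331)*(3202 + 325) = 6373*3527 = 22477571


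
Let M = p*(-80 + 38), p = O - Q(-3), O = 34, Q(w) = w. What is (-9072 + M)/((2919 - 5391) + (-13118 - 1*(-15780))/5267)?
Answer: 27983571/6508681 ≈ 4.2994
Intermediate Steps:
p = 37 (p = 34 - 1*(-3) = 34 + 3 = 37)
M = -1554 (M = 37*(-80 + 38) = 37*(-42) = -1554)
(-9072 + M)/((2919 - 5391) + (-13118 - 1*(-15780))/5267) = (-9072 - 1554)/((2919 - 5391) + (-13118 - 1*(-15780))/5267) = -10626/(-2472 + (-13118 + 15780)*(1/5267)) = -10626/(-2472 + 2662*(1/5267)) = -10626/(-2472 + 2662/5267) = -10626/(-13017362/5267) = -10626*(-5267/13017362) = 27983571/6508681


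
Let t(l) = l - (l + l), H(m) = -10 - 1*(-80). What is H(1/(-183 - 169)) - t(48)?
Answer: 118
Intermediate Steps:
H(m) = 70 (H(m) = -10 + 80 = 70)
t(l) = -l (t(l) = l - 2*l = -l)
H(1/(-183 - 169)) - t(48) = 70 - (-1)*48 = 70 - 1*(-48) = 70 + 48 = 118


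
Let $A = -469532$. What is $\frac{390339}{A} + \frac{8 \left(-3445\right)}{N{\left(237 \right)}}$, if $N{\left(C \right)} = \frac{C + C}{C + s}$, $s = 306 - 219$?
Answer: $- \frac{698807140461}{37093028} \approx -18839.0$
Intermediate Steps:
$s = 87$ ($s = 306 - 219 = 87$)
$N{\left(C \right)} = \frac{2 C}{87 + C}$ ($N{\left(C \right)} = \frac{C + C}{C + 87} = \frac{2 C}{87 + C}$)
$\frac{390339}{A} + \frac{8 \left(-3445\right)}{N{\left(237 \right)}} = \frac{390339}{-469532} + \frac{8 \left(-3445\right)}{2 \cdot 237 \frac{1}{87 + 237}} = 390339 \left(- \frac{1}{469532}\right) - \frac{27560}{2 \cdot 237 \cdot \frac{1}{324}} = - \frac{390339}{469532} - \frac{27560}{2 \cdot 237 \cdot \frac{1}{324}} = - \frac{390339}{469532} - \frac{27560}{\frac{79}{54}} = - \frac{390339}{469532} - \frac{1488240}{79} = - \frac{698807140461}{37093028}$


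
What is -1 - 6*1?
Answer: -7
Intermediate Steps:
-1 - 6*1 = -1 - 6 = -7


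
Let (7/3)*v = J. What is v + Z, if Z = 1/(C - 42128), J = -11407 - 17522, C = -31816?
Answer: -6417377935/517608 ≈ -12398.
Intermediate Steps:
J = -28929
v = -86787/7 (v = (3/7)*(-28929) = -86787/7 ≈ -12398.)
Z = -1/73944 (Z = 1/(-31816 - 42128) = 1/(-73944) = -1/73944 ≈ -1.3524e-5)
v + Z = -86787/7 - 1/73944 = -6417377935/517608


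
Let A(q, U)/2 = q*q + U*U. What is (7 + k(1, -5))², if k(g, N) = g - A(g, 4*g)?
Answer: 676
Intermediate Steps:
A(q, U) = 2*U² + 2*q² (A(q, U) = 2*(q*q + U*U) = 2*(q² + U²) = 2*(U² + q²) = 2*U² + 2*q²)
k(g, N) = g - 34*g² (k(g, N) = g - (2*(4*g)² + 2*g²) = g - (2*(16*g²) + 2*g²) = g - (32*g² + 2*g²) = g - 34*g²)
(7 + k(1, -5))² = (7 + 1*(1 - 34*1))² = (7 + 1*(1 - 34))² = (7 + 1*(-33))² = (7 - 33)² = (-26)² = 676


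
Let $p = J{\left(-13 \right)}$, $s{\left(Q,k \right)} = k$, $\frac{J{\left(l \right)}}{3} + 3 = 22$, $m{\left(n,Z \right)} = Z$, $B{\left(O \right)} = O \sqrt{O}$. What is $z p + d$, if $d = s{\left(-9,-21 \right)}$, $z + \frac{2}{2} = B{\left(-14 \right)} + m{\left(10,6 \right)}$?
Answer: $264 - 798 i \sqrt{14} \approx 264.0 - 2985.8 i$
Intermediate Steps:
$B{\left(O \right)} = O^{\frac{3}{2}}$
$J{\left(l \right)} = 57$ ($J{\left(l \right)} = -9 + 3 \cdot 22 = -9 + 66 = 57$)
$z = 5 - 14 i \sqrt{14}$ ($z = -1 + \left(\left(-14\right)^{\frac{3}{2}} + 6\right) = -1 + \left(- 14 i \sqrt{14} + 6\right) = -1 + \left(6 - 14 i \sqrt{14}\right) = 5 - 14 i \sqrt{14} \approx 5.0 - 52.383 i$)
$p = 57$
$d = -21$
$z p + d = \left(5 - 14 i \sqrt{14}\right) 57 - 21 = \left(285 - 798 i \sqrt{14}\right) - 21 = 264 - 798 i \sqrt{14}$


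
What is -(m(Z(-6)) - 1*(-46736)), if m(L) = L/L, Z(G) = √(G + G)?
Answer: -46737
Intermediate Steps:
Z(G) = √2*√G (Z(G) = √(2*G) = √2*√G)
m(L) = 1
-(m(Z(-6)) - 1*(-46736)) = -(1 - 1*(-46736)) = -(1 + 46736) = -1*46737 = -46737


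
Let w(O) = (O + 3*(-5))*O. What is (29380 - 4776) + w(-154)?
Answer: 50630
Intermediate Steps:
w(O) = O*(-15 + O) (w(O) = (O - 15)*O = (-15 + O)*O = O*(-15 + O))
(29380 - 4776) + w(-154) = (29380 - 4776) - 154*(-15 - 154) = 24604 - 154*(-169) = 24604 + 26026 = 50630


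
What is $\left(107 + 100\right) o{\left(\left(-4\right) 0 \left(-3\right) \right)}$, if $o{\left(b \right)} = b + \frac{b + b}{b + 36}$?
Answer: $0$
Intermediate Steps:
$o{\left(b \right)} = b + \frac{2 b}{36 + b}$
$\left(107 + 100\right) o{\left(\left(-4\right) 0 \left(-3\right) \right)} = \left(107 + 100\right) \frac{\left(-4\right) 0 \left(-3\right) \left(38 + \left(-4\right) 0 \left(-3\right)\right)}{36 + \left(-4\right) 0 \left(-3\right)} = 207 \frac{0 \left(-3\right) \left(38 + 0 \left(-3\right)\right)}{36 + 0 \left(-3\right)} = 207 \frac{0 \left(38 + 0\right)}{36 + 0} = 207 \cdot 0 \cdot \frac{1}{36} \cdot 38 = 207 \cdot 0 = 0$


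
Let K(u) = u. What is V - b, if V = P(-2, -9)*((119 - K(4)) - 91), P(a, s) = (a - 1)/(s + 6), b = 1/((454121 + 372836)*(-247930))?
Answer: 4920658776241/205027449010 ≈ 24.000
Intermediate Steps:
b = -1/205027449010 (b = -1/247930/826957 = (1/826957)*(-1/247930) = -1/205027449010 ≈ -4.8774e-12)
P(a, s) = (-1 + a)/(6 + s)
V = 24 (V = ((-1 - 2)/(6 - 9))*((119 - 1*4) - 91) = (-3/(-3))*((119 - 4) - 91) = (-1/3*(-3))*(115 - 91) = 1*24 = 24)
V - b = 24 - 1*(-1/205027449010) = 24 + 1/205027449010 = 4920658776241/205027449010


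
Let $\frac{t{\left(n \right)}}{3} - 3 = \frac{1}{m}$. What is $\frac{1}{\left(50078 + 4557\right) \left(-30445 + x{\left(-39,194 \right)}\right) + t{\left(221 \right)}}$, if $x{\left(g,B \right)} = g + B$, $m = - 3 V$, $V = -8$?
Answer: $- \frac{8}{13239153127} \approx -6.0427 \cdot 10^{-10}$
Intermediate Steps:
$m = 24$ ($m = \left(-3\right) \left(-8\right) = 24$)
$t{\left(n \right)} = \frac{73}{8}$ ($t{\left(n \right)} = 9 + \frac{3}{24} = 9 + 3 \cdot \frac{1}{24} = 9 + \frac{1}{8} = \frac{73}{8}$)
$x{\left(g,B \right)} = B + g$
$\frac{1}{\left(50078 + 4557\right) \left(-30445 + x{\left(-39,194 \right)}\right) + t{\left(221 \right)}} = \frac{1}{\left(50078 + 4557\right) \left(-30445 + \left(194 - 39\right)\right) + \frac{73}{8}} = \frac{1}{54635 \left(-30445 + 155\right) + \frac{73}{8}} = \frac{1}{54635 \left(-30290\right) + \frac{73}{8}} = \frac{1}{-1654894150 + \frac{73}{8}} = \frac{1}{- \frac{13239153127}{8}} = - \frac{8}{13239153127}$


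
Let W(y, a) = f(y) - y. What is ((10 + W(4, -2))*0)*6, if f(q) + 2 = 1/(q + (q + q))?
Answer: 0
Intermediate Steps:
f(q) = -2 + 1/(3*q) (f(q) = -2 + 1/(q + (q + q)) = -2 + 1/(q + 2*q) = -2 + 1/(3*q))
W(y, a) = -2 - y + 1/(3*y) (W(y, a) = (-2 + 1/(3*y)) - y = -2 - y + 1/(3*y))
((10 + W(4, -2))*0)*6 = ((10 + (-2 - 1*4 + (⅓)/4))*0)*6 = ((10 + (-2 - 4 + (⅓)*(¼)))*0)*6 = ((10 + (-2 - 4 + 1/12))*0)*6 = ((10 - 71/12)*0)*6 = ((49/12)*0)*6 = 0*6 = 0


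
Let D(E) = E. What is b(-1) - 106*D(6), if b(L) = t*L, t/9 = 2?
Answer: -654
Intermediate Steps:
t = 18 (t = 9*2 = 18)
b(L) = 18*L
b(-1) - 106*D(6) = 18*(-1) - 106*6 = -18 - 636 = -654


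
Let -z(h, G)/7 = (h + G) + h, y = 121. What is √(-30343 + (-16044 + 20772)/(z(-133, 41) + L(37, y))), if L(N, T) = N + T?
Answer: I*√91120604503/1733 ≈ 174.18*I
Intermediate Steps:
z(h, G) = -14*h - 7*G (z(h, G) = -7*((h + G) + h) = -7*((G + h) + h) = -7*(G + 2*h) = -14*h - 7*G)
√(-30343 + (-16044 + 20772)/(z(-133, 41) + L(37, y))) = √(-30343 + (-16044 + 20772)/((-14*(-133) - 7*41) + (37 + 121))) = √(-30343 + 4728/((1862 - 287) + 158)) = √(-30343 + 4728/(1575 + 158)) = √(-30343 + 4728/1733) = √(-52579691/1733) = I*√91120604503/1733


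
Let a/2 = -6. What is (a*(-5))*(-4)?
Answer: -240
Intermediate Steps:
a = -12 (a = 2*(-6) = -12)
(a*(-5))*(-4) = -12*(-5)*(-4) = 60*(-4) = -240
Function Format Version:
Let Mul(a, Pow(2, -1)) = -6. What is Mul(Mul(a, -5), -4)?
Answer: -240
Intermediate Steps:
a = -12 (a = Mul(2, -6) = -12)
Mul(Mul(a, -5), -4) = Mul(Mul(-12, -5), -4) = Mul(60, -4) = -240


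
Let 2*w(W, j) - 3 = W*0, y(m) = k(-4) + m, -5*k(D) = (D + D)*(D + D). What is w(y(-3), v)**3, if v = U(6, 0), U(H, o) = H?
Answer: 27/8 ≈ 3.3750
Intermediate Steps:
k(D) = -4*D**2/5 (k(D) = -(D + D)*(D + D)/5 = -2*D*2*D/5 = -4*D**2/5)
y(m) = -64/5 + m (y(m) = -4/5*(-4)**2 + m = -4/5*16 + m = -64/5 + m)
v = 6
w(W, j) = 3/2 (w(W, j) = 3/2 + (W*0)/2 = 3/2 + (1/2)*0 = 3/2 + 0 = 3/2)
w(y(-3), v)**3 = (3/2)**3 = 27/8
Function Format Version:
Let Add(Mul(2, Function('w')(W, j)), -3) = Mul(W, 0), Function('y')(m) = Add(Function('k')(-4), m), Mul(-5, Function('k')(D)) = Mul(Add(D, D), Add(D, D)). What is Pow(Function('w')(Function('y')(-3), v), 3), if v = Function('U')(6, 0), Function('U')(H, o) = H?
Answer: Rational(27, 8) ≈ 3.3750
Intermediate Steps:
Function('k')(D) = Mul(Rational(-4, 5), Pow(D, 2)) (Function('k')(D) = Mul(Rational(-1, 5), Mul(Add(D, D), Add(D, D))) = Mul(Rational(-1, 5), Mul(Mul(2, D), Mul(2, D))) = Mul(Rational(-1, 5), Mul(4, Pow(D, 2))) = Mul(Rational(-4, 5), Pow(D, 2)))
Function('y')(m) = Add(Rational(-64, 5), m) (Function('y')(m) = Add(Mul(Rational(-4, 5), Pow(-4, 2)), m) = Add(Mul(Rational(-4, 5), 16), m) = Add(Rational(-64, 5), m))
v = 6
Function('w')(W, j) = Rational(3, 2) (Function('w')(W, j) = Add(Rational(3, 2), Mul(Rational(1, 2), Mul(W, 0))) = Add(Rational(3, 2), Mul(Rational(1, 2), 0)) = Add(Rational(3, 2), 0) = Rational(3, 2))
Pow(Function('w')(Function('y')(-3), v), 3) = Pow(Rational(3, 2), 3) = Rational(27, 8)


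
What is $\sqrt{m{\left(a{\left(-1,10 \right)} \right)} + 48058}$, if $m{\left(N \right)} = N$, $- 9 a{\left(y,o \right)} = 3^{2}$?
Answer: $\sqrt{48057} \approx 219.22$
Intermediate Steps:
$a{\left(y,o \right)} = -1$ ($a{\left(y,o \right)} = - \frac{3^{2}}{9} = \left(- \frac{1}{9}\right) 9 = -1$)
$\sqrt{m{\left(a{\left(-1,10 \right)} \right)} + 48058} = \sqrt{-1 + 48058} = \sqrt{48057}$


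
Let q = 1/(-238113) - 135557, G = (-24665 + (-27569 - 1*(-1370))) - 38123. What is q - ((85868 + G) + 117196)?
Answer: -59441100643/238113 ≈ -2.4963e+5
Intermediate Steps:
G = -88987 (G = (-24665 + (-27569 + 1370)) - 38123 = (-24665 - 26199) - 38123 = -50864 - 38123 = -88987)
q = -32277883942/238113 (q = -1/238113 - 135557 = -32277883942/238113 ≈ -1.3556e+5)
q - ((85868 + G) + 117196) = -32277883942/238113 - ((85868 - 88987) + 117196) = -32277883942/238113 - (-3119 + 117196) = -32277883942/238113 - 1*114077 = -32277883942/238113 - 114077 = -59441100643/238113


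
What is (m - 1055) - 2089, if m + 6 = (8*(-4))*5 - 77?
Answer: -3387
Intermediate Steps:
m = -243 (m = -6 + ((8*(-4))*5 - 77) = -6 + (-32*5 - 77) = -6 + (-160 - 77) = -6 - 237 = -243)
(m - 1055) - 2089 = (-243 - 1055) - 2089 = -1298 - 2089 = -3387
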